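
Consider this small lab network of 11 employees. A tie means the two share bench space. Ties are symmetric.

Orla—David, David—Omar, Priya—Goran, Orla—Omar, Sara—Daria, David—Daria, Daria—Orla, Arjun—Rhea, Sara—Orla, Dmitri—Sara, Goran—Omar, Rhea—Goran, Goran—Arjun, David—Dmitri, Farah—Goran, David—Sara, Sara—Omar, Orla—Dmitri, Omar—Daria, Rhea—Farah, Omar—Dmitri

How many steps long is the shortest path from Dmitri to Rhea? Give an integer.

3

One shortest route is Dmitri – Omar – Goran – Rhea, which uses 3 edges, and at distance 2 from Dmitri we only reach {Daria, Goran}, which does not include Rhea. So d(Dmitri,Rhea) = 3.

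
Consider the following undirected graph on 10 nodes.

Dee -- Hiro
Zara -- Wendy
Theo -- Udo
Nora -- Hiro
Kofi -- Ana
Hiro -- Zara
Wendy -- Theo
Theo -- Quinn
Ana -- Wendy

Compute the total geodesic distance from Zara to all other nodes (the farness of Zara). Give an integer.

Distances from Zara: Ana:2, Dee:2, Hiro:1, Kofi:3, Nora:2, Quinn:3, Theo:2, Udo:3, Wendy:1.
Sum = 2 + 2 + 1 + 3 + 2 + 3 + 2 + 3 + 1 = 19.

19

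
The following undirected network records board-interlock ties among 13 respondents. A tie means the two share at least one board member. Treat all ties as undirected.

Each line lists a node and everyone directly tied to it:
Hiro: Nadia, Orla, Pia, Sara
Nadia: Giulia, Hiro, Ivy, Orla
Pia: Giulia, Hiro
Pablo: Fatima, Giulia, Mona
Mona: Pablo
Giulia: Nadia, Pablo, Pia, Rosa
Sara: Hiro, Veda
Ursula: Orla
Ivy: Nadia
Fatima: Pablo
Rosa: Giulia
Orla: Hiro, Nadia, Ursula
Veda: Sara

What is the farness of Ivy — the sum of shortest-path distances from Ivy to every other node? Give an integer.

34

Distances from Ivy: Fatima:4, Giulia:2, Hiro:2, Mona:4, Nadia:1, Orla:2, Pablo:3, Pia:3, Rosa:3, Sara:3, Ursula:3, Veda:4.
Sum = 4 + 2 + 2 + 4 + 1 + 2 + 3 + 3 + 3 + 3 + 3 + 4 = 34.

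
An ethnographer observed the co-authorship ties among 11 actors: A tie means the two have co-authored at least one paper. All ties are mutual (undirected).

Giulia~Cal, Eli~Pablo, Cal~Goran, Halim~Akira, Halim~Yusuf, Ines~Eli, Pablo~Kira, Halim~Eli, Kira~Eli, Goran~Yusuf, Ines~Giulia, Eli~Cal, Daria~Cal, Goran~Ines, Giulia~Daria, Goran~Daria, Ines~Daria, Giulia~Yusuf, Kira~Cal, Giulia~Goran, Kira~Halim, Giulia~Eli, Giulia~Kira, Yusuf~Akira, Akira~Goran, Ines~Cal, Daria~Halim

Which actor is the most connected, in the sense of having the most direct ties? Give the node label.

Giulia

Degrees — Akira:3, Cal:6, Daria:5, Eli:6, Giulia:7, Goran:6, Halim:5, Ines:5, Kira:5, Pablo:2, Yusuf:4.
The maximum is 7, attained only by Giulia.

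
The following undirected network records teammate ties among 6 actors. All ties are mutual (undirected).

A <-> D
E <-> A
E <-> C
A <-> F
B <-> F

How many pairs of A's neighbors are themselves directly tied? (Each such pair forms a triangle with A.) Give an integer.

0

A's neighbors are D, E, and F, but none of them are tied to each other, so no triangle contains A.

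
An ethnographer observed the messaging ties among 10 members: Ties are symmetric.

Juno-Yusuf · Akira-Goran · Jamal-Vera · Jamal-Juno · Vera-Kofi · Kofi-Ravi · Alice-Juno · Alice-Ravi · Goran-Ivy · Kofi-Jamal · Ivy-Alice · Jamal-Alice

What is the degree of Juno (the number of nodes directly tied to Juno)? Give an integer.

Juno is directly tied to Alice, Jamal, and Yusuf. That is 3 neighbors, so the degree of Juno is 3.

3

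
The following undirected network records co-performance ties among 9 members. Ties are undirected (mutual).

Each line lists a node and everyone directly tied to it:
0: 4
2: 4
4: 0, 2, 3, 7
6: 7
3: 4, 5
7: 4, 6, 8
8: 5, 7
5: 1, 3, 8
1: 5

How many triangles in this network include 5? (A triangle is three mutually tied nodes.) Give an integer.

0

5's neighbors are 1, 3, and 8, but none of them are tied to each other, so no triangle contains 5.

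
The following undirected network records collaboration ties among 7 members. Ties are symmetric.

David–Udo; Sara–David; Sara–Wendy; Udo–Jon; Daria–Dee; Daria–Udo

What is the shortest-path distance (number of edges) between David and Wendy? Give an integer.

One shortest route is David – Sara – Wendy, which uses 2 edges, and David and Wendy are not directly tied, so nothing shorter exists. So d(David,Wendy) = 2.

2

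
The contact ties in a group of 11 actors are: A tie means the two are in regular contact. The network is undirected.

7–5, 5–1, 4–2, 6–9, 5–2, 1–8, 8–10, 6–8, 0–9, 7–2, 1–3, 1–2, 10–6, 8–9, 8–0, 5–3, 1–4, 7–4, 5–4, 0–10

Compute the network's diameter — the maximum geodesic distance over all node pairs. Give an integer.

4

Eccentricity of each node (its greatest distance to any other): 0:4, 1:2, 2:3, 3:3, 4:3, 5:3, 6:4, 7:4, 8:3, 9:4, 10:4.
The maximum eccentricity is 4, realized for instance by the pair 7–6 via 7 – 5 – 1 – 8 – 6. So the diameter is 4.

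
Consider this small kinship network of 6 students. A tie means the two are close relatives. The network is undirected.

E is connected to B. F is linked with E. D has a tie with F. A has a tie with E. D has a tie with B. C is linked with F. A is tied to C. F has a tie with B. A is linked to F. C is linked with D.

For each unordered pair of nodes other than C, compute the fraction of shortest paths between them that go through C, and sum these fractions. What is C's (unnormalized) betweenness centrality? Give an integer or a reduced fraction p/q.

Pairs whose geodesics pass through C — A–D: 1/2.
All other pairs contribute 0.
Summing the contributions gives betweenness(C) = 1/2.

1/2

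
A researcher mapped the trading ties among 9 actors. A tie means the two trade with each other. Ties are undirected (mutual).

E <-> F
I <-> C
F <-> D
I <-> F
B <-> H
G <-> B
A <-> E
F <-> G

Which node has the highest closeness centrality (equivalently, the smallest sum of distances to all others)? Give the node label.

Farness (sum of distances to all others) for each node — A:25, B:21, C:25, D:20, E:18, F:13, G:16, H:28, I:18.
The smallest farness is 13, for F, so F has the highest closeness.

F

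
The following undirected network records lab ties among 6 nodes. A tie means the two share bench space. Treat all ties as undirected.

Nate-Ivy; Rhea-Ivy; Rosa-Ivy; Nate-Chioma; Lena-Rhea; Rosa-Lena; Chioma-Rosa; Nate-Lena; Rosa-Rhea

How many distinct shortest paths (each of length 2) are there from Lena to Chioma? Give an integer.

The shortest distance is 2. The length-2 paths are: Lena–Rosa–Chioma; Lena–Nate–Chioma.
That gives 2 distinct shortest paths.

2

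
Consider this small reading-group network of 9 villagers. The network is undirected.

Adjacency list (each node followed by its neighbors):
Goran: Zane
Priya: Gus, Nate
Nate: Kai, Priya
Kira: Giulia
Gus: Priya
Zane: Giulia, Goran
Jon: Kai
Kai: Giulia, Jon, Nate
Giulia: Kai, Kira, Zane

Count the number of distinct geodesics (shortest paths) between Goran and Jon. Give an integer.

1

The shortest distance is 4, and the only length-4 path is Goran–Zane–Giulia–Kai–Jon. So there is exactly 1 shortest path.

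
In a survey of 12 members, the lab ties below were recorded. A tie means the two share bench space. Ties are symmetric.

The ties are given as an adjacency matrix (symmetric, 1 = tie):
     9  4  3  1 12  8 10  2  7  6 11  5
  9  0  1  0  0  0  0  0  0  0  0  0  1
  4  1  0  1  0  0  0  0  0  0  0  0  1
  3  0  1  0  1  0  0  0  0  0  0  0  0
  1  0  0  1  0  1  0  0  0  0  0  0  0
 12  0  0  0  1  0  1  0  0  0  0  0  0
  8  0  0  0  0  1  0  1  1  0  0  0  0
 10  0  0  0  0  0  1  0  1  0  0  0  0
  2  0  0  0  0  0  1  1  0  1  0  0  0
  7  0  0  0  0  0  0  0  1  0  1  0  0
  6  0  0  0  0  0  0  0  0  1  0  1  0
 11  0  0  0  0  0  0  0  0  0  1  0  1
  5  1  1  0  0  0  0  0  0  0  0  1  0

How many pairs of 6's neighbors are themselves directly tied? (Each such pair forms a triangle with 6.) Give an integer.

0

6's neighbors are 7 and 11, but none of them are tied to each other, so no triangle contains 6.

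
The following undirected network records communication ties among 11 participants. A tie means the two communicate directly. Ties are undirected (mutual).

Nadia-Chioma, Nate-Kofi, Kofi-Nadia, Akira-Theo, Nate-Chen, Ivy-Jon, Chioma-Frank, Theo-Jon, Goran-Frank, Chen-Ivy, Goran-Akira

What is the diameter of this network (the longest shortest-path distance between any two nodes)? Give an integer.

5

Eccentricity of each node (its greatest distance to any other): Akira:5, Chen:5, Chioma:5, Frank:5, Goran:5, Ivy:5, Jon:5, Kofi:5, Nadia:5, Nate:5, Theo:5.
The maximum eccentricity is 5, realized for instance by the pair Ivy–Chioma via Ivy – Chen – Nate – Kofi – Nadia – Chioma. So the diameter is 5.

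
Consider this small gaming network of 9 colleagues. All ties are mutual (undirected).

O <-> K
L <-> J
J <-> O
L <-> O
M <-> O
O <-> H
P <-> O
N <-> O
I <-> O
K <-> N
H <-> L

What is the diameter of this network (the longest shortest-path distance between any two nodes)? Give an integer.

2

Eccentricity of each node (its greatest distance to any other): H:2, I:2, J:2, K:2, L:2, M:2, N:2, O:1, P:2.
The maximum eccentricity is 2, realized for instance by the pair I–P via I – O – P. So the diameter is 2.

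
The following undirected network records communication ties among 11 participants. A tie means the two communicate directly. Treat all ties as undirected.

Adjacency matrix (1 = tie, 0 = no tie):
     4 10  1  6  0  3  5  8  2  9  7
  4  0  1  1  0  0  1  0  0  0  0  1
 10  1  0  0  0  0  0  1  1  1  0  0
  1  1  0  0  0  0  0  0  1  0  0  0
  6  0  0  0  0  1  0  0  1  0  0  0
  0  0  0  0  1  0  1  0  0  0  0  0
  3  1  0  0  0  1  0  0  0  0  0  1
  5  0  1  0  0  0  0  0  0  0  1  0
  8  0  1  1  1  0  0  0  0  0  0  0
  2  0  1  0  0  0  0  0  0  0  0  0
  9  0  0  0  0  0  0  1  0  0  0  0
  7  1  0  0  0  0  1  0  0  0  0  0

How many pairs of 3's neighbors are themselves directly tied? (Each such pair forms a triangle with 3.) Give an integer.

1

3's neighbors: 0, 4, and 7.
Neighbor pairs that are themselves tied: 3–4–7. Each forms one triangle with 3, for 1 in total.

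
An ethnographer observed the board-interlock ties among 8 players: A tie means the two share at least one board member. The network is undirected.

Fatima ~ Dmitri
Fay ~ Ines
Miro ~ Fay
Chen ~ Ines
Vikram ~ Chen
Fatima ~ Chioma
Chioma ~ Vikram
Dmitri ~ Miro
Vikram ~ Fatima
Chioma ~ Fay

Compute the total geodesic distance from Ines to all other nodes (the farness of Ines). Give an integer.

Distances from Ines: Chen:1, Chioma:2, Dmitri:3, Fatima:3, Fay:1, Miro:2, Vikram:2.
Sum = 1 + 2 + 3 + 3 + 1 + 2 + 2 = 14.

14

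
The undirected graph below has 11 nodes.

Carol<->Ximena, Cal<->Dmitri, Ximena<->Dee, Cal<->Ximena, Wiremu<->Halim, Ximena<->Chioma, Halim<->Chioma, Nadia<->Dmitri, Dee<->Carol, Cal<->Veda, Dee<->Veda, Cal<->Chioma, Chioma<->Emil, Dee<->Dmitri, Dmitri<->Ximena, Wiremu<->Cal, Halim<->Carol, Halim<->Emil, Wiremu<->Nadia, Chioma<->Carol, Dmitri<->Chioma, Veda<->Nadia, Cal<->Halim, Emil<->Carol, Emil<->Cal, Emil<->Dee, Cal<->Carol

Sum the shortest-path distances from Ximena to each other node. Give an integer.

Distances from Ximena: Cal:1, Carol:1, Chioma:1, Dee:1, Dmitri:1, Emil:2, Halim:2, Nadia:2, Veda:2, Wiremu:2.
Sum = 1 + 1 + 1 + 1 + 1 + 2 + 2 + 2 + 2 + 2 = 15.

15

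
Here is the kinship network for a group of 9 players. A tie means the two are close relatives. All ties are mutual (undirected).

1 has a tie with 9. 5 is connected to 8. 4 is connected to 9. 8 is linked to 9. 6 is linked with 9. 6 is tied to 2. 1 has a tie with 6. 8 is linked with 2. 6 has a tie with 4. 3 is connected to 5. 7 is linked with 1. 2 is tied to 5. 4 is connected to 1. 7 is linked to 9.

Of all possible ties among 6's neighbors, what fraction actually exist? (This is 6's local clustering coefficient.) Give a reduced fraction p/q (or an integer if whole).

1/2

6's neighbors: 1, 2, 4, and 9 (k = 4).
Possible neighbor pairs: C(4,2) = 6. Edges among them: 1–4, 1–9, 4–9 → e = 3.
Clustering(6) = 3/6 = 1/2.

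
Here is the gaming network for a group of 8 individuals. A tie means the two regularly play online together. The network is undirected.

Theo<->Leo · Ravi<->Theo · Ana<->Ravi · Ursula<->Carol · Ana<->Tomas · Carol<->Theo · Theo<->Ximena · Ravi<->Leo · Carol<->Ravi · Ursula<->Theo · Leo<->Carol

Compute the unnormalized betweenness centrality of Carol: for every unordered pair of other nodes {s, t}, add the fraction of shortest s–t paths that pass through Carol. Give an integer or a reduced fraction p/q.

2

Pairs whose geodesics pass through Carol — Tomas–Ursula: 1/2; Ana–Ursula: 1/2; Ravi–Ursula: 1/2; Ursula–Leo: 1/2.
All other pairs contribute 0.
Summing the contributions gives betweenness(Carol) = 2.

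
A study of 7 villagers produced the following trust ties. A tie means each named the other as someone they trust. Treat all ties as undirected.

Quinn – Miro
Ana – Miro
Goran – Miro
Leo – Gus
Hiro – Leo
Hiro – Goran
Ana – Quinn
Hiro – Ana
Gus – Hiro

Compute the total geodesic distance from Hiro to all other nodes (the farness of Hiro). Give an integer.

8

Distances from Hiro: Ana:1, Goran:1, Gus:1, Leo:1, Miro:2, Quinn:2.
Sum = 1 + 1 + 1 + 1 + 2 + 2 = 8.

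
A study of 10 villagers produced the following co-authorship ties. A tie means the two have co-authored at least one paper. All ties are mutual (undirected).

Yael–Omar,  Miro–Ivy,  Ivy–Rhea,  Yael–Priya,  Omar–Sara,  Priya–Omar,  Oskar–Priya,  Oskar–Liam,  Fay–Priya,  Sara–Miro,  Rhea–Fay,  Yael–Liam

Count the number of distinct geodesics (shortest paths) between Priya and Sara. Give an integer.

The shortest distance is 2, and the only length-2 path is Priya–Omar–Sara. So there is exactly 1 shortest path.

1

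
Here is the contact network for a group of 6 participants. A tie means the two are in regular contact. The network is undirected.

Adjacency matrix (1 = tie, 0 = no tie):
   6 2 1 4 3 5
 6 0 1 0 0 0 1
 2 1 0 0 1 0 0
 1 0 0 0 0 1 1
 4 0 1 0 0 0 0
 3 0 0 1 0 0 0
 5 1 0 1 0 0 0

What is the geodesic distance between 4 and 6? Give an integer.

2

One shortest route is 4 – 2 – 6, which uses 2 edges, and 4 and 6 are not directly tied, so nothing shorter exists. So d(4,6) = 2.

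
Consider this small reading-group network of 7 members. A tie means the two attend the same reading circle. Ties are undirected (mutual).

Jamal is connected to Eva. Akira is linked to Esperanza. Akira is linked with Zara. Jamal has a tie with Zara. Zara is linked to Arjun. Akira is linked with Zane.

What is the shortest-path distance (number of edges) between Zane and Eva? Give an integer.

One shortest route is Zane – Akira – Zara – Jamal – Eva, which uses 4 edges, and at distance 3 from Zane we only reach {Arjun, Jamal}, which does not include Eva. So d(Zane,Eva) = 4.

4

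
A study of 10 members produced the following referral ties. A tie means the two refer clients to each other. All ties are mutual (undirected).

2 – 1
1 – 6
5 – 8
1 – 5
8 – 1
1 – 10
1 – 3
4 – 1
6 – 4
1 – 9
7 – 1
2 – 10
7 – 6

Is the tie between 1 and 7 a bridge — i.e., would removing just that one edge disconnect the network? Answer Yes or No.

No

Even without that edge, 1 still reaches 7 via 1 – 6 – 7, so the network stays connected. Not a bridge.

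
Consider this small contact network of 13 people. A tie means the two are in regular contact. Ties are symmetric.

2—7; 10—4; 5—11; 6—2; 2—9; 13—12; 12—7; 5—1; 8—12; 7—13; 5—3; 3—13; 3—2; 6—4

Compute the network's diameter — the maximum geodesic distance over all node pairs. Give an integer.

6

Eccentricity of each node (its greatest distance to any other): 1:6, 2:3, 3:4, 4:5, 5:5, 6:4, 7:4, 8:6, 9:4, 10:6, 11:6, 12:5, 13:5.
The maximum eccentricity is 6, realized for instance by the pair 8–10 via 8 – 12 – 7 – 2 – 6 – 4 – 10. So the diameter is 6.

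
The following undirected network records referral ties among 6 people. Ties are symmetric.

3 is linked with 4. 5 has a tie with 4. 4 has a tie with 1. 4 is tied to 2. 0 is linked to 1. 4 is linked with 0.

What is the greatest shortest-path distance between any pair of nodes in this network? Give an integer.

Eccentricity of each node (its greatest distance to any other): 0:2, 1:2, 2:2, 3:2, 4:1, 5:2.
The maximum eccentricity is 2, realized for instance by the pair 2–1 via 2 – 4 – 1. So the diameter is 2.

2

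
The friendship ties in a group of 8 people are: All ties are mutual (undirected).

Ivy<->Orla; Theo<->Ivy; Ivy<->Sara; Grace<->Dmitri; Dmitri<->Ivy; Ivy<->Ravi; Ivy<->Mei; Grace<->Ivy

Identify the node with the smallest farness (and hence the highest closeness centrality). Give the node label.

Ivy

Farness (sum of distances to all others) for each node — Dmitri:12, Grace:12, Ivy:7, Mei:13, Orla:13, Ravi:13, Sara:13, Theo:13.
The smallest farness is 7, for Ivy, so Ivy has the highest closeness.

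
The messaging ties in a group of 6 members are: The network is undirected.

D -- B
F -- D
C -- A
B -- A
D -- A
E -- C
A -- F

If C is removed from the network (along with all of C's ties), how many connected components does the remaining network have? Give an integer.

Without C, the remaining ties split the others into: {A, B, D, F}; {E}.
That's 2 separate components.

2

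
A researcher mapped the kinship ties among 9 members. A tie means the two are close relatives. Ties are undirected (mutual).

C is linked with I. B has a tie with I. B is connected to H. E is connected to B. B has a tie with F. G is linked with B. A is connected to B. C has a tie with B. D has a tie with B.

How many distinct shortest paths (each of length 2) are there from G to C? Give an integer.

1

The shortest distance is 2, and the only length-2 path is G–B–C. So there is exactly 1 shortest path.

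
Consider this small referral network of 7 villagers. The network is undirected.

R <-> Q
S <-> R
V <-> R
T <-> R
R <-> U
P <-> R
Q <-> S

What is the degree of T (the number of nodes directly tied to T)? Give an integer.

T is directly tied to R. That is 1 neighbor, so the degree of T is 1.

1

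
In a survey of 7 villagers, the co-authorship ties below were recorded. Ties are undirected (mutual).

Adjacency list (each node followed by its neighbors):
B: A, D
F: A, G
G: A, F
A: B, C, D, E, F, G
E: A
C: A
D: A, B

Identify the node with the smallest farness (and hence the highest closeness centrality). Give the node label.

A

Farness (sum of distances to all others) for each node — A:6, B:10, C:11, D:10, E:11, F:10, G:10.
The smallest farness is 6, for A, so A has the highest closeness.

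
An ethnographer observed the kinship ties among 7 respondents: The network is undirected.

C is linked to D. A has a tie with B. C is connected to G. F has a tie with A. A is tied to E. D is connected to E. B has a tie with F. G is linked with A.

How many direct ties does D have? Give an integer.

2

D is directly tied to C and E. That is 2 neighbors, so the degree of D is 2.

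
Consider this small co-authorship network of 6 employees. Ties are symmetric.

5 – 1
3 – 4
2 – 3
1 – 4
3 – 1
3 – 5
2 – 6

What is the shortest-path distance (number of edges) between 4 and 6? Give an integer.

One shortest route is 4 – 3 – 2 – 6, which uses 3 edges, and at distance 2 from 4 we only reach {2, 5}, which does not include 6. So d(4,6) = 3.

3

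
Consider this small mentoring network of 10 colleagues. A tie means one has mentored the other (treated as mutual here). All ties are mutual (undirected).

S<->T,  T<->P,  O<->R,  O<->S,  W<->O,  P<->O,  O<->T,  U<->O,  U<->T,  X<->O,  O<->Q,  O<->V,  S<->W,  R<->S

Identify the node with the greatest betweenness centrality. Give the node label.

O

Unnormalized betweenness of each node: O:28, P:0, Q:0, R:0, S:3/2, T:3/2, U:0, V:0, W:0, X:0.
O has the largest value, 28, making it the main broker — the node through which the most shortest paths run.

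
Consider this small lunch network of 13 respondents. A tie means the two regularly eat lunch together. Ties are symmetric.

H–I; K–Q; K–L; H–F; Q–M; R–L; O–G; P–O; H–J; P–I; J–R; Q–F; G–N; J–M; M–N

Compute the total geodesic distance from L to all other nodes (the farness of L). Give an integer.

39

Distances from L: F:3, G:5, H:3, I:4, J:2, K:1, M:3, N:4, O:6, P:5, Q:2, R:1.
Sum = 3 + 5 + 3 + 4 + 2 + 1 + 3 + 4 + 6 + 5 + 2 + 1 = 39.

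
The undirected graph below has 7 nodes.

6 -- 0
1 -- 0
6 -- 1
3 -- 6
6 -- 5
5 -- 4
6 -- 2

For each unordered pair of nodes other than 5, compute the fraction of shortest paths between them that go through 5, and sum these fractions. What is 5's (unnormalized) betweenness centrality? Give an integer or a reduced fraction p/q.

5

Pairs whose geodesics pass through 5 — 6–4: 1; 2–4: 1; 3–4: 1; 1–4: 1; 0–4: 1.
All other pairs contribute 0.
Summing the contributions gives betweenness(5) = 5.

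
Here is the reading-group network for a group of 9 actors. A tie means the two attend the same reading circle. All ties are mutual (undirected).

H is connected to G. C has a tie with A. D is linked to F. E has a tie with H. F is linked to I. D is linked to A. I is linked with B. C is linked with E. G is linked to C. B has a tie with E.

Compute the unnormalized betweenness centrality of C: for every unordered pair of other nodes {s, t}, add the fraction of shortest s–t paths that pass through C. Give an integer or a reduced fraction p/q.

19/2

Pairs whose geodesics pass through C — H–A: 2/2; H–D: 2/2; G–A: 1; G–D: 1; G–F: 1; G–I: 1/2; G–B: 1/2; G–E: 1/2; A–B: 1; A–E: 1; D–E: 1.
All other pairs contribute 0.
Summing the contributions gives betweenness(C) = 19/2.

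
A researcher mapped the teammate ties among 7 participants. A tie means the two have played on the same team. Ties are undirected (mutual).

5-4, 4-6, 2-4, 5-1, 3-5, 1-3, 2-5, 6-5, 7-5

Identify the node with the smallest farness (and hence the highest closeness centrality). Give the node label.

Farness (sum of distances to all others) for each node — 1:10, 2:10, 3:10, 4:9, 5:6, 6:10, 7:11.
The smallest farness is 6, for 5, so 5 has the highest closeness.

5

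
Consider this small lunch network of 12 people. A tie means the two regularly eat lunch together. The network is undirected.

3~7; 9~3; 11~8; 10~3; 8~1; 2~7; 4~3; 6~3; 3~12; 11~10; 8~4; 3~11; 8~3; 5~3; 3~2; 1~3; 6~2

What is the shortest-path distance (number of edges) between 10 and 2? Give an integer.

2

One shortest route is 10 – 3 – 2, which uses 2 edges, and 10 and 2 are not directly tied, so nothing shorter exists. So d(10,2) = 2.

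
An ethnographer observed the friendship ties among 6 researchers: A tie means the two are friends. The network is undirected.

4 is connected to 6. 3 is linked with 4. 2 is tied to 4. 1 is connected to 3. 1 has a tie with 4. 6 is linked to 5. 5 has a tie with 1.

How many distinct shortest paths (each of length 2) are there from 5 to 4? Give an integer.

The shortest distance is 2. The length-2 paths are: 5–6–4; 5–1–4.
That gives 2 distinct shortest paths.

2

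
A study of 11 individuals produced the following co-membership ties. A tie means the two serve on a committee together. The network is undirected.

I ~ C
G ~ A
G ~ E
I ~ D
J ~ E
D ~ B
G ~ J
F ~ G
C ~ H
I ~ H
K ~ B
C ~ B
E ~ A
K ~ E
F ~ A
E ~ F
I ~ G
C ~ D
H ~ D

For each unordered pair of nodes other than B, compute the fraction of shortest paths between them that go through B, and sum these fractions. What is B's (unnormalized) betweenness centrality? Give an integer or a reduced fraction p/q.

14/3

Pairs whose geodesics pass through B — K–D: 1; K–H: 2/2; K–I: 2/3; K–C: 1; E–D: 1/2; E–C: 1/2.
All other pairs contribute 0.
Summing the contributions gives betweenness(B) = 14/3.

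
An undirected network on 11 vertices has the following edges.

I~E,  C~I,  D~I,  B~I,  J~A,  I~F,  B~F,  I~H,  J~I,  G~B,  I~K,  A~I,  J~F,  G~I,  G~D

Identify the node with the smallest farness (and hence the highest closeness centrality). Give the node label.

I

Farness (sum of distances to all others) for each node — A:18, B:17, C:19, D:18, E:19, F:17, G:17, H:19, I:10, J:17, K:19.
The smallest farness is 10, for I, so I has the highest closeness.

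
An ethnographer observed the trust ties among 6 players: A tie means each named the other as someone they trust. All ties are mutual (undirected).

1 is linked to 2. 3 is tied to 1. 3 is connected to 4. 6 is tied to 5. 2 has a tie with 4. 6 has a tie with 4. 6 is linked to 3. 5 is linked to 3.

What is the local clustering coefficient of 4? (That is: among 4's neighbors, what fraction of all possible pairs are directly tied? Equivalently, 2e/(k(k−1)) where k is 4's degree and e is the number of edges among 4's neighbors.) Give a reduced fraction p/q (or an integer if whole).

4's neighbors: 2, 3, and 6 (k = 3).
Possible neighbor pairs: C(3,2) = 3. Edges among them: 3–6 → e = 1.
Clustering(4) = 1/3.

1/3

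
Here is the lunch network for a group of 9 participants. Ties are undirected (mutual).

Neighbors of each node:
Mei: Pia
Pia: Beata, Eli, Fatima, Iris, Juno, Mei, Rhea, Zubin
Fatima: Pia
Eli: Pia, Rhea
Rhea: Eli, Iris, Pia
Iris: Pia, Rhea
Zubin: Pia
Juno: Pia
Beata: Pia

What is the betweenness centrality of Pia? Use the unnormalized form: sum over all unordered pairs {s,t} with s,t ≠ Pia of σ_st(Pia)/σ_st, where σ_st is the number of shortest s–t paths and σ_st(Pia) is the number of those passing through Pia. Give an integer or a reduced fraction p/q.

51/2

Pairs whose geodesics pass through Pia — Fatima–Beata: 1; Fatima–Eli: 1; Fatima–Iris: 1; Fatima–Zubin: 1; Fatima–Mei: 1; Fatima–Juno: 1; Fatima–Rhea: 1; Beata–Eli: 1; Beata–Iris: 1; Beata–Zubin: 1; Beata–Mei: 1; Beata–Juno: 1; Beata–Rhea: 1; Eli–Iris: 1/2 … (+12 more pairs).
All other pairs contribute 0.
Summing the contributions gives betweenness(Pia) = 51/2.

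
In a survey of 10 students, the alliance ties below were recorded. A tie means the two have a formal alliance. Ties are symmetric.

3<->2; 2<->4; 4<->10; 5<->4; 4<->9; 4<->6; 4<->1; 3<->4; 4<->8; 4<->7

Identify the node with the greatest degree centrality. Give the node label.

4

Degrees — 1:1, 2:2, 3:2, 4:9, 5:1, 6:1, 7:1, 8:1, 9:1, 10:1.
The maximum is 9, attained only by 4.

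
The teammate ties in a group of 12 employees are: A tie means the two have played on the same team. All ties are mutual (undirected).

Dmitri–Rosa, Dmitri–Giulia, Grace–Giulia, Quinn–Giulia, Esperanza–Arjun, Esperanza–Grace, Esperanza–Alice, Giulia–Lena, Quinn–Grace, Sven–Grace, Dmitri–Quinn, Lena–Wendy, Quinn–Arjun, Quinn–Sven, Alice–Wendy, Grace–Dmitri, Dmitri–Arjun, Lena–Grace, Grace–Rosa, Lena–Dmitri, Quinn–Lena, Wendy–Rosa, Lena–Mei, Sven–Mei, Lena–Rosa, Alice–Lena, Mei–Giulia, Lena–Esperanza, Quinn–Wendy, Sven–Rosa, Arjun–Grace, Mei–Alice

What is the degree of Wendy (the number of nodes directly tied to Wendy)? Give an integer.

Wendy is directly tied to Alice, Lena, Quinn, and Rosa. That is 4 neighbors, so the degree of Wendy is 4.

4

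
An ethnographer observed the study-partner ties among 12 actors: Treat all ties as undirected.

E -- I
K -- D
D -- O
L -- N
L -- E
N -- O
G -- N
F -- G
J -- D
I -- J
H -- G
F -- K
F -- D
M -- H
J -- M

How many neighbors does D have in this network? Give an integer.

D is directly tied to F, J, K, and O. That is 4 neighbors, so the degree of D is 4.

4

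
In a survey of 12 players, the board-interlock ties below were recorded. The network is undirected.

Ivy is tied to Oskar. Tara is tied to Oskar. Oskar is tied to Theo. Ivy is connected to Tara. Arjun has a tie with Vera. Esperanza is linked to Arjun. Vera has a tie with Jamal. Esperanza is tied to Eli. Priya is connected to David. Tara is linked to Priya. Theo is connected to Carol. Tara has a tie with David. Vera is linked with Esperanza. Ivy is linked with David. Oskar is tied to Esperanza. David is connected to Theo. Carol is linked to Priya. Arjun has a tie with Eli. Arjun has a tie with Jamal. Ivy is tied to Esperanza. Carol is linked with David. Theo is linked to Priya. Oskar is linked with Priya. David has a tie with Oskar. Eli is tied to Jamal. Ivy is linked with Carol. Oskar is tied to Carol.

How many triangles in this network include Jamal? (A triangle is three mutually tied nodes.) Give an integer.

2

Jamal's neighbors: Arjun, Eli, and Vera.
Neighbor pairs that are themselves tied: Jamal–Arjun–Eli; Jamal–Arjun–Vera. Each forms one triangle with Jamal, for 2 in total.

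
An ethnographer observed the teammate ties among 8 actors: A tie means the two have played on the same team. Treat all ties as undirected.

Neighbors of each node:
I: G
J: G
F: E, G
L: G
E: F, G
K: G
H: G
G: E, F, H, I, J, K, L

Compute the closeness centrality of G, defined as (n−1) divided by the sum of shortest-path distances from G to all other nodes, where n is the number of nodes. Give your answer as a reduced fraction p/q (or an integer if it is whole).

1

Distances from G: E:1, F:1, H:1, I:1, J:1, K:1, L:1. Sum = 7.
n = 8, so closeness = 7/7 = 1.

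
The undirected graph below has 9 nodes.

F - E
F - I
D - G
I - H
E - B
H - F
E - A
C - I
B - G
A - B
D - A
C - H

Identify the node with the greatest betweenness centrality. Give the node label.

E

Unnormalized betweenness of each node: A:11/2, B:11/2, C:0, D:1/2, E:16, F:15, G:1/2, H:3, I:3.
E has the largest value, 16, making it the main broker — the node through which the most shortest paths run.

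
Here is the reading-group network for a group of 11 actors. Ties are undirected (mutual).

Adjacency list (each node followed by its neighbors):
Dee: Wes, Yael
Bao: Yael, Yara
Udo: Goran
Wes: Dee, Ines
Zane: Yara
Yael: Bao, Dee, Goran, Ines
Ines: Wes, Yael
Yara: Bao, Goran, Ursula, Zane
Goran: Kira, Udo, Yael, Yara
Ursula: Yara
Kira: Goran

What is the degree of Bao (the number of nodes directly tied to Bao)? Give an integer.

Bao is directly tied to Yael and Yara. That is 2 neighbors, so the degree of Bao is 2.

2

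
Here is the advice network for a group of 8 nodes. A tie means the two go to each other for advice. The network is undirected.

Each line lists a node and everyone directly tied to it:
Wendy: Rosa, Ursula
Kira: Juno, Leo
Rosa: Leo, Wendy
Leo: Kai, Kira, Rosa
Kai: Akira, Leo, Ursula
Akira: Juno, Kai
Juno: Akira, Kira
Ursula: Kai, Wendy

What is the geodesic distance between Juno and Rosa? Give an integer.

3

One shortest route is Juno – Kira – Leo – Rosa, which uses 3 edges, and at distance 2 from Juno we only reach {Kai, Leo}, which does not include Rosa. So d(Juno,Rosa) = 3.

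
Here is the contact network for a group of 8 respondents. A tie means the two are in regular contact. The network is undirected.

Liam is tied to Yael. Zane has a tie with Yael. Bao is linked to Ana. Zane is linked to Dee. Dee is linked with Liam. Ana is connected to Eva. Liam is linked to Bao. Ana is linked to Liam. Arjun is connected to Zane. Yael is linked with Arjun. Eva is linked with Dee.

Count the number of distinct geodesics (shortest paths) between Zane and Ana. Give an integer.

The shortest distance is 3. The length-3 paths are: Zane–Dee–Eva–Ana; Zane–Dee–Liam–Ana; Zane–Yael–Liam–Ana.
That gives 3 distinct shortest paths.

3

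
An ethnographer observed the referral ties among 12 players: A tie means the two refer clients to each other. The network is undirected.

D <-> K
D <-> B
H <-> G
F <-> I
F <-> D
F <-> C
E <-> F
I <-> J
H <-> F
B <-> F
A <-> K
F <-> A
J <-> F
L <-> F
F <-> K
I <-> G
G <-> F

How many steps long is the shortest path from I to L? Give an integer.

One shortest route is I – F – L, which uses 2 edges, and I and L are not directly tied, so nothing shorter exists. So d(I,L) = 2.

2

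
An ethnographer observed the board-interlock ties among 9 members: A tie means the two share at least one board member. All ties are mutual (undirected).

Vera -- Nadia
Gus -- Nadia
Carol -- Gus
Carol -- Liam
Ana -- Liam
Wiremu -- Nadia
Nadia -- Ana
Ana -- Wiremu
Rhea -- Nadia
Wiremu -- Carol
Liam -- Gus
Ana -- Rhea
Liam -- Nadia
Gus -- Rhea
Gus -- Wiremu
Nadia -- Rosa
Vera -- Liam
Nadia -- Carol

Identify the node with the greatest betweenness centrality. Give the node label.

Nadia

Unnormalized betweenness of each node: Ana:11/12, Carol:1/4, Gus:17/12, Liam:25/12, Nadia:25/2, Rhea:1/4, Rosa:0, Vera:0, Wiremu:7/12.
Nadia has the largest value, 25/2, making it the main broker — the node through which the most shortest paths run.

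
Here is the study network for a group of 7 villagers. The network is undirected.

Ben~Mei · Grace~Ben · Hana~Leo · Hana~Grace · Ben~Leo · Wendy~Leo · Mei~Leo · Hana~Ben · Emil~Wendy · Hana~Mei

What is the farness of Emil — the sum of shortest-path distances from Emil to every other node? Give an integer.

16

Distances from Emil: Ben:3, Grace:4, Hana:3, Leo:2, Mei:3, Wendy:1.
Sum = 3 + 4 + 3 + 2 + 3 + 1 = 16.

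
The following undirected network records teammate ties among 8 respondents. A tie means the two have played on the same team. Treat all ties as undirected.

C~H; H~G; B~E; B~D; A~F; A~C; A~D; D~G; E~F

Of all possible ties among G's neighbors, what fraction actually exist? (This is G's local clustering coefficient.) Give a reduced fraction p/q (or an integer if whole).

0

G's neighbors: D and H (k = 2).
Possible neighbor pairs: C(2,2) = 1. Edges among them: none → e = 0.
Clustering(G) = 0/1.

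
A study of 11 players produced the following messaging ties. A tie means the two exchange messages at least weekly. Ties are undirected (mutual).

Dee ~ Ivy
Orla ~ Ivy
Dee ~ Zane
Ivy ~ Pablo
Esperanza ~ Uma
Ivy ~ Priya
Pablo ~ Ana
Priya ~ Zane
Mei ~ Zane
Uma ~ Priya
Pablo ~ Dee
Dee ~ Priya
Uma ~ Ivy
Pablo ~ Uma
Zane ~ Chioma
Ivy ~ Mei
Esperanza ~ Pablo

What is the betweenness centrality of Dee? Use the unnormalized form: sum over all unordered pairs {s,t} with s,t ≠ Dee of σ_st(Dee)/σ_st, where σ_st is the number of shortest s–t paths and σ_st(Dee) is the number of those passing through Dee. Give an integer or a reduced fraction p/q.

7

Pairs whose geodesics pass through Dee — Priya–Ana: 1/3; Priya–Pablo: 1/3; Chioma–Orla: 1/3; Chioma–Esperanza: 1/2; Chioma–Ana: 1; Chioma–Pablo: 1; Chioma–Ivy: 1/3; Orla–Zane: 1/3; Esperanza–Zane: 1/2; Ana–Zane: 1; Pablo–Zane: 1; Ivy–Zane: 1/3.
All other pairs contribute 0.
Summing the contributions gives betweenness(Dee) = 7.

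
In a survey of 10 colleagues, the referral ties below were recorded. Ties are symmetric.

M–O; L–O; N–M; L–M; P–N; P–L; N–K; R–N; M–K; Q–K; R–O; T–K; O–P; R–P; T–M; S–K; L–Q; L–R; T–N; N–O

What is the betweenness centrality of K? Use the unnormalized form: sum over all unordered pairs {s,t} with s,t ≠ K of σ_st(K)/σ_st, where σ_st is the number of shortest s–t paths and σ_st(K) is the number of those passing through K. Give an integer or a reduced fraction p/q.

Pairs whose geodesics pass through K — N–S: 1; N–Q: 1; L–S: 2/2; P–S: 1; R–S: 1; S–O: 2/2; S–T: 1; S–Q: 1; S–M: 1; T–Q: 1; Q–M: 1/2.
All other pairs contribute 0.
Summing the contributions gives betweenness(K) = 21/2.

21/2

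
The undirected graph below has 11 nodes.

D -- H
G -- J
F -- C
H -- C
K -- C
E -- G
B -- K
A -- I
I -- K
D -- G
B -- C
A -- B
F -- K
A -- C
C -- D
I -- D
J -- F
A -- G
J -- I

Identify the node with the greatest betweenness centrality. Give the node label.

Unnormalized betweenness of each node: A:403/70, B:13/21, C:342/35, D:131/21, E:0, F:529/210, G:163/15, H:0, I:149/35, J:157/42, K:67/30.
G has the largest value, 163/15, making it the main broker — the node through which the most shortest paths run.

G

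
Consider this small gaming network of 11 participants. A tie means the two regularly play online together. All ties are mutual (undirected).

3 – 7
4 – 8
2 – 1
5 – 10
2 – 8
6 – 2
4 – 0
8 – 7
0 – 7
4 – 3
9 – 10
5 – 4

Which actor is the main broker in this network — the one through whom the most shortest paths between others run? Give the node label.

4

Unnormalized betweenness of each node: 0:4/3, 1:0, 2:17, 3:4/3, 4:51/2, 5:16, 6:0, 7:9/2, 8:67/3, 9:0, 10:9.
4 has the largest value, 51/2, making it the main broker — the node through which the most shortest paths run.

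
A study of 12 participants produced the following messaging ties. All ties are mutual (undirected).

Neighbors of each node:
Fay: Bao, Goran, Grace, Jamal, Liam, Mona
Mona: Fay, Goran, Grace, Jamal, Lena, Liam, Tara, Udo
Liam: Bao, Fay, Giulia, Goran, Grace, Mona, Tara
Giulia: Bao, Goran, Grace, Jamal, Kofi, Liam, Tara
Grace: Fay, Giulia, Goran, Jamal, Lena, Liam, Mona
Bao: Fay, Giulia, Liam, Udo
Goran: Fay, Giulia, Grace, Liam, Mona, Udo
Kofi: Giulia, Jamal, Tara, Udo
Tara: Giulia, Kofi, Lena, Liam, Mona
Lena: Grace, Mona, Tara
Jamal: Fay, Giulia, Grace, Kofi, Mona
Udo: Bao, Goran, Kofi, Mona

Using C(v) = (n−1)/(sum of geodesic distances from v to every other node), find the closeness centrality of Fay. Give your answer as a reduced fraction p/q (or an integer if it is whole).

Distances from Fay: Bao:1, Giulia:2, Goran:1, Grace:1, Jamal:1, Kofi:2, Lena:2, Liam:1, Mona:1, Tara:2, Udo:2. Sum = 16.
n = 12, so closeness = 11/16.

11/16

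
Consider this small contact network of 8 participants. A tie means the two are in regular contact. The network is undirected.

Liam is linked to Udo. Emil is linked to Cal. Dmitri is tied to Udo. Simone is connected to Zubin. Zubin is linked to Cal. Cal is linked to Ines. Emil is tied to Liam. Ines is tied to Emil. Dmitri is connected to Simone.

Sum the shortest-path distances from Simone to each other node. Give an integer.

15

Distances from Simone: Cal:2, Dmitri:1, Emil:3, Ines:3, Liam:3, Udo:2, Zubin:1.
Sum = 2 + 1 + 3 + 3 + 3 + 2 + 1 = 15.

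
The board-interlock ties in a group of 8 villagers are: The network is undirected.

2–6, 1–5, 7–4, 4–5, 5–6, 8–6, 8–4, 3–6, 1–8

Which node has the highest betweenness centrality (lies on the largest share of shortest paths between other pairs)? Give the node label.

Unnormalized betweenness of each node: 1:1/3, 2:0, 3:0, 4:19/3, 5:11/2, 6:34/3, 7:0, 8:11/2.
6 has the largest value, 34/3, making it the main broker — the node through which the most shortest paths run.

6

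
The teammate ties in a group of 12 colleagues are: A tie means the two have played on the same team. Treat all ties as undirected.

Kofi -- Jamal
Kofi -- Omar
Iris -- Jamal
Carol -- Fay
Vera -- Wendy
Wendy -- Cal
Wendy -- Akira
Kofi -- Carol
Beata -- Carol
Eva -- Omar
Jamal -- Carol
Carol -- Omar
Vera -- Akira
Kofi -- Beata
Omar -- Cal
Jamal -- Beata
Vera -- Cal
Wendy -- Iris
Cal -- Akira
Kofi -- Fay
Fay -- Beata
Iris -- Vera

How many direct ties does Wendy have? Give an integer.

Wendy is directly tied to Akira, Cal, Iris, and Vera. That is 4 neighbors, so the degree of Wendy is 4.

4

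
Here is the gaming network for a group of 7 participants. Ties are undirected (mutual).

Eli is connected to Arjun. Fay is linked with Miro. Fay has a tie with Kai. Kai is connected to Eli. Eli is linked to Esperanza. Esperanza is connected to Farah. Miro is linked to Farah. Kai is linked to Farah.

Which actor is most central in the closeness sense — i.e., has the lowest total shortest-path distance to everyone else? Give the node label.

Farness (sum of distances to all others) for each node — Arjun:15, Eli:10, Esperanza:11, Farah:10, Fay:12, Kai:9, Miro:13.
The smallest farness is 9, for Kai, so Kai has the highest closeness.

Kai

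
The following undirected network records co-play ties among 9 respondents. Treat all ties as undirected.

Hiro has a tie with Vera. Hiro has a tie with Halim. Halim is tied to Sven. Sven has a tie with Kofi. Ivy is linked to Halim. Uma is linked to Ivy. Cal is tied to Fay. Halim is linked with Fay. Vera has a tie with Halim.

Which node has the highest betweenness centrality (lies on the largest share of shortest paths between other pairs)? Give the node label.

Halim

Unnormalized betweenness of each node: Cal:0, Fay:7, Halim:24, Hiro:0, Ivy:7, Kofi:0, Sven:7, Uma:0, Vera:0.
Halim has the largest value, 24, making it the main broker — the node through which the most shortest paths run.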